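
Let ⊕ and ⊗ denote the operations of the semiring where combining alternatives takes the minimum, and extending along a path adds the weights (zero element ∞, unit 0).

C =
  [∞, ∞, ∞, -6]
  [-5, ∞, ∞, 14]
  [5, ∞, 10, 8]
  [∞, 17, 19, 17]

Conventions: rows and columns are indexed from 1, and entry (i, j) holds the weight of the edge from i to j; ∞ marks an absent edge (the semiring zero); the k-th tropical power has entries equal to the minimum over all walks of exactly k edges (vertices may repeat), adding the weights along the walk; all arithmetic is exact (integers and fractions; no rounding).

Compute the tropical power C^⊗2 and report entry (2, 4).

C^⊗2:
  [∞, 11, 13, 11]
  [∞, 31, 33, -11]
  [15, 25, 20, -1]
  [12, 34, 29, 27]
Key observation: the optimum is the walk 2->1->4, with weight (-5) + (-6) = -11.
Optimal value attained by: walk 2->1->4.
Answer: (C^⊗2)[2][4] = -11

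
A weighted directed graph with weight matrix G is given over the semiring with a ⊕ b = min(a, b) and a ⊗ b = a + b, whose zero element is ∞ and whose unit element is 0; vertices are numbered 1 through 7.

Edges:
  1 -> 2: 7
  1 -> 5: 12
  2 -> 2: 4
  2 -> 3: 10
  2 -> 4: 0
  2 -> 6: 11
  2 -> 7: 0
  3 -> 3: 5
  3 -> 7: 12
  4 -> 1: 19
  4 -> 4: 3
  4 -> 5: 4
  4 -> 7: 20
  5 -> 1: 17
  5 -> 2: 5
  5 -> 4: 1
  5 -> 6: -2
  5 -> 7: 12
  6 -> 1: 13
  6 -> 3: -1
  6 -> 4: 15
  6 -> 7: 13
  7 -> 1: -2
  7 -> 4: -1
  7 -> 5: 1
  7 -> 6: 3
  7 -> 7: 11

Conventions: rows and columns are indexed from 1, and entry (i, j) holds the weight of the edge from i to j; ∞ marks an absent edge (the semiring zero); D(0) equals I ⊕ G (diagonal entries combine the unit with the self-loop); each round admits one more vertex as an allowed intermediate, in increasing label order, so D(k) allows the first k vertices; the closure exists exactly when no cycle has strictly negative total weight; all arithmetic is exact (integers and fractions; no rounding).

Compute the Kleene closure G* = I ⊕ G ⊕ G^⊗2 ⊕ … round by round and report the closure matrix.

D(0):
  [0, 7, ∞, ∞, 12, ∞, ∞]
  [∞, 0, 10, 0, ∞, 11, 0]
  [∞, ∞, 0, ∞, ∞, ∞, 12]
  [19, ∞, ∞, 0, 4, ∞, 20]
  [17, 5, ∞, 1, 0, -2, 12]
  [13, ∞, -1, 15, ∞, 0, 13]
  [-2, ∞, ∞, -1, 1, 3, 0]
D(1):
  [0, 7, ∞, ∞, 12, ∞, ∞]
  [∞, 0, 10, 0, ∞, 11, 0]
  [∞, ∞, 0, ∞, ∞, ∞, 12]
  [19, 26, ∞, 0, 4, ∞, 20]
  [17, 5, ∞, 1, 0, -2, 12]
  [13, 20, -1, 15, 25, 0, 13]
  [-2, 5, ∞, -1, 1, 3, 0]
D(2):
  [0, 7, 17, 7, 12, 18, 7]
  [∞, 0, 10, 0, ∞, 11, 0]
  [∞, ∞, 0, ∞, ∞, ∞, 12]
  [19, 26, 36, 0, 4, 37, 20]
  [17, 5, 15, 1, 0, -2, 5]
  [13, 20, -1, 15, 25, 0, 13]
  [-2, 5, 15, -1, 1, 3, 0]
D(3):
  [0, 7, 17, 7, 12, 18, 7]
  [∞, 0, 10, 0, ∞, 11, 0]
  [∞, ∞, 0, ∞, ∞, ∞, 12]
  [19, 26, 36, 0, 4, 37, 20]
  [17, 5, 15, 1, 0, -2, 5]
  [13, 20, -1, 15, 25, 0, 11]
  [-2, 5, 15, -1, 1, 3, 0]
D(4):
  [0, 7, 17, 7, 11, 18, 7]
  [19, 0, 10, 0, 4, 11, 0]
  [∞, ∞, 0, ∞, ∞, ∞, 12]
  [19, 26, 36, 0, 4, 37, 20]
  [17, 5, 15, 1, 0, -2, 5]
  [13, 20, -1, 15, 19, 0, 11]
  [-2, 5, 15, -1, 1, 3, 0]
D(5):
  [0, 7, 17, 7, 11, 9, 7]
  [19, 0, 10, 0, 4, 2, 0]
  [∞, ∞, 0, ∞, ∞, ∞, 12]
  [19, 9, 19, 0, 4, 2, 9]
  [17, 5, 15, 1, 0, -2, 5]
  [13, 20, -1, 15, 19, 0, 11]
  [-2, 5, 15, -1, 1, -1, 0]
D(6):
  [0, 7, 8, 7, 11, 9, 7]
  [15, 0, 1, 0, 4, 2, 0]
  [∞, ∞, 0, ∞, ∞, ∞, 12]
  [15, 9, 1, 0, 4, 2, 9]
  [11, 5, -3, 1, 0, -2, 5]
  [13, 20, -1, 15, 19, 0, 11]
  [-2, 5, -2, -1, 1, -1, 0]
D(7):
  [0, 7, 5, 6, 8, 6, 7]
  [-2, 0, -2, -1, 1, -1, 0]
  [10, 17, 0, 11, 13, 11, 12]
  [7, 9, 1, 0, 4, 2, 9]
  [3, 5, -3, 1, 0, -2, 5]
  [9, 16, -1, 10, 12, 0, 11]
  [-2, 5, -2, -1, 1, -1, 0]
Answer: G* = [[0, 7, 5, 6, 8, 6, 7], [-2, 0, -2, -1, 1, -1, 0], [10, 17, 0, 11, 13, 11, 12], [7, 9, 1, 0, 4, 2, 9], [3, 5, -3, 1, 0, -2, 5], [9, 16, -1, 10, 12, 0, 11], [-2, 5, -2, -1, 1, -1, 0]]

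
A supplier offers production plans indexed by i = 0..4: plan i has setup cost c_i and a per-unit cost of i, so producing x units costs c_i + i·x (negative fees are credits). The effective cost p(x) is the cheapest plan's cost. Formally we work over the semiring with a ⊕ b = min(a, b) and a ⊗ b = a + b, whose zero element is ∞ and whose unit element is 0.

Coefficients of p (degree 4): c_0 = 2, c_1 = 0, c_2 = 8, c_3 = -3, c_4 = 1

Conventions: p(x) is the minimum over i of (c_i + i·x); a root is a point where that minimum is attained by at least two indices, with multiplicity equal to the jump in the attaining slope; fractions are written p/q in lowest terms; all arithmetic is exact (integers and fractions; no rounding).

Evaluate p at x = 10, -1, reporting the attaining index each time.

p(10) = min(2+0·10=2, 0+1·10=10, 8+2·10=28, -3+3·10=27, 1+4·10=41) = 2 (attained by i=0)
p(-1) = min(2+0·(-1)=2, 0+1·(-1)=-1, 8+2·(-1)=6, -3+3·(-1)=-6, 1+4·(-1)=-3) = -6 (attained by i=3)
Answer: p(10) = 2; p(-1) = -6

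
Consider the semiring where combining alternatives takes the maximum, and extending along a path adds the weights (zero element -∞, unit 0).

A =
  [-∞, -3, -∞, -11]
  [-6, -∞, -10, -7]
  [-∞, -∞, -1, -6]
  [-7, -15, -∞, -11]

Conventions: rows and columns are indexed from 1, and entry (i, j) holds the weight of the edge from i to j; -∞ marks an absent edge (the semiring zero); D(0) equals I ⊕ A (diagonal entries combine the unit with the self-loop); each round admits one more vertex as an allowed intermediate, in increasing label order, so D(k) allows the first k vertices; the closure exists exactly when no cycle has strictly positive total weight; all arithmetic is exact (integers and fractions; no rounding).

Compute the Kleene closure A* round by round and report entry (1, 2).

D(0):
  [0, -3, -∞, -11]
  [-6, 0, -10, -7]
  [-∞, -∞, 0, -6]
  [-7, -15, -∞, 0]
D(1):
  [0, -3, -∞, -11]
  [-6, 0, -10, -7]
  [-∞, -∞, 0, -6]
  [-7, -10, -∞, 0]
D(2):
  [0, -3, -13, -10]
  [-6, 0, -10, -7]
  [-∞, -∞, 0, -6]
  [-7, -10, -20, 0]
D(3):
  [0, -3, -13, -10]
  [-6, 0, -10, -7]
  [-∞, -∞, 0, -6]
  [-7, -10, -20, 0]
D(4):
  [0, -3, -13, -10]
  [-6, 0, -10, -7]
  [-13, -16, 0, -6]
  [-7, -10, -20, 0]
Answer: A*[1][2] = -3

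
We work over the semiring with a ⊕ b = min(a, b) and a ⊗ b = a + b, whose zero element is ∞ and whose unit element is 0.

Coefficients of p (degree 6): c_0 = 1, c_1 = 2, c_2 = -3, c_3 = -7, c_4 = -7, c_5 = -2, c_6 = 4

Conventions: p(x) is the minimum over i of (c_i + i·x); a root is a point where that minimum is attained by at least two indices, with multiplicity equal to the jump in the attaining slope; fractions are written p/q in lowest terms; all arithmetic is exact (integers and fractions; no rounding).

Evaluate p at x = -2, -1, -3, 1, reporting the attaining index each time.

p(-2) = min(1+0·(-2)=1, 2+1·(-2)=0, -3+2·(-2)=-7, -7+3·(-2)=-13, -7+4·(-2)=-15, -2+5·(-2)=-12, 4+6·(-2)=-8) = -15 (attained by i=4)
p(-1) = min(1+0·(-1)=1, 2+1·(-1)=1, -3+2·(-1)=-5, -7+3·(-1)=-10, -7+4·(-1)=-11, -2+5·(-1)=-7, 4+6·(-1)=-2) = -11 (attained by i=4)
p(-3) = min(1+0·(-3)=1, 2+1·(-3)=-1, -3+2·(-3)=-9, -7+3·(-3)=-16, -7+4·(-3)=-19, -2+5·(-3)=-17, 4+6·(-3)=-14) = -19 (attained by i=4)
p(1) = min(1+0·1=1, 2+1·1=3, -3+2·1=-1, -7+3·1=-4, -7+4·1=-3, -2+5·1=3, 4+6·1=10) = -4 (attained by i=3)
Answer: p(-2) = -15; p(-1) = -11; p(-3) = -19; p(1) = -4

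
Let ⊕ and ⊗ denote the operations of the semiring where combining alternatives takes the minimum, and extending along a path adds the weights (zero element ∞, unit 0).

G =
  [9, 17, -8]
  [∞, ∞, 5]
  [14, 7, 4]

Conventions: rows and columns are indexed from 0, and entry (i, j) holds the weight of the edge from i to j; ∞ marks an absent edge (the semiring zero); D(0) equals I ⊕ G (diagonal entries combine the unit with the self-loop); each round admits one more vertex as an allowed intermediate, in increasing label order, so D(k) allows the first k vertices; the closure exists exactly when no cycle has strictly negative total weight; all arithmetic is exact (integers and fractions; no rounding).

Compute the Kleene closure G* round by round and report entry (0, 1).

D(0):
  [0, 17, -8]
  [∞, 0, 5]
  [14, 7, 0]
D(1):
  [0, 17, -8]
  [∞, 0, 5]
  [14, 7, 0]
D(2):
  [0, 17, -8]
  [∞, 0, 5]
  [14, 7, 0]
D(3):
  [0, -1, -8]
  [19, 0, 5]
  [14, 7, 0]
Answer: G*[0][1] = -1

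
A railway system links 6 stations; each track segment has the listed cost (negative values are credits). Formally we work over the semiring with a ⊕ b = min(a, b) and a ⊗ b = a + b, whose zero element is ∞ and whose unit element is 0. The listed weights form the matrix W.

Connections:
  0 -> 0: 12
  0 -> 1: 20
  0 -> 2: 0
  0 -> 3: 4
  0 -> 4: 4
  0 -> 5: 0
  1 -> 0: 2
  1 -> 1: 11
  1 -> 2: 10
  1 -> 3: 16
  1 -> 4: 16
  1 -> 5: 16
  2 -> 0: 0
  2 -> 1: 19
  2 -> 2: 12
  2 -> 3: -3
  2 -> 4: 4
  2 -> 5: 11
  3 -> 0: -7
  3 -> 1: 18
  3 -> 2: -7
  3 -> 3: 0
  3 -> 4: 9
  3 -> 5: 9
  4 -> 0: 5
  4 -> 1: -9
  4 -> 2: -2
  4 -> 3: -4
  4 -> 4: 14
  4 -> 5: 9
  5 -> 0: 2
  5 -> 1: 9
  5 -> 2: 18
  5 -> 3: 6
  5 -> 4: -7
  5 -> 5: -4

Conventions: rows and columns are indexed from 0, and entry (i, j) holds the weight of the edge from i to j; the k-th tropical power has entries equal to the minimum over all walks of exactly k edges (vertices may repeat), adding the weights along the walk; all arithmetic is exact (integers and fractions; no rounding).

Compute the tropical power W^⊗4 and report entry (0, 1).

W^⊗2:
  [-3, -5, -3, -3, -7, -4]
  [9, 7, 2, 6, 6, 2]
  [-10, -5, -10, -3, 4, 0]
  [-7, 0, -7, -10, -3, -7]
  [-11, 2, -11, -5, 2, 5]
  [-2, -16, -9, -11, -11, -8]
W^⊗3:
  [-10, -16, -10, -11, -11, -8]
  [-1, -3, -1, -1, -5, -2]
  [-10, -5, -10, -13, -7, -10]
  [-17, -12, -17, -10, -14, -11]
  [-12, -7, -12, -14, -7, -11]
  [-18, -20, -18, -15, -15, -12]
W^⊗4:
  [-18, -20, -18, -15, -15, -12]
  [-8, -14, -8, -9, -9, -6]
  [-20, -16, -20, -13, -17, -14]
  [-17, -23, -17, -20, -18, -17]
  [-21, -16, -21, -15, -18, -15]
  [-22, -24, -22, -21, -19, -18]
Key observation: the optimum is the walk 0->5->5->4->1, with weight 0 + (-4) + (-7) + (-9) = -20.
Optimal value attained by: walk 0->5->5->4->1.
Answer: (W^⊗4)[0][1] = -20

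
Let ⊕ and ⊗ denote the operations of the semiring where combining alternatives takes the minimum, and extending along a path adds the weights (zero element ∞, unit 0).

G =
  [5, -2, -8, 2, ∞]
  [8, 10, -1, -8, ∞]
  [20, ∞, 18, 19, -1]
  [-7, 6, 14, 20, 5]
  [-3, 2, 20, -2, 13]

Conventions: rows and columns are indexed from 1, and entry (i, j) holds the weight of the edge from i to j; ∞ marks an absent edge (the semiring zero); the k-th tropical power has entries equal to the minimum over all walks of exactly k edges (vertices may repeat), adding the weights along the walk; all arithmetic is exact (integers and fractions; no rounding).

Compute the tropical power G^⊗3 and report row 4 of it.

G^⊗2:
  [-5, 3, -3, -10, -9]
  [-15, -2, 0, 2, -3]
  [-4, 1, 12, -3, 12]
  [-2, -9, -15, -5, 13]
  [-9, -5, -11, -6, 3]
G^⊗3:
  [-17, -7, -13, -11, -5]
  [-10, -17, -23, -13, -1]
  [-10, -6, -12, -7, 2]
  [-12, -4, -10, -17, -16]
  [-13, -11, -17, -13, -12]
Answer: row 4 of G^⊗3 = [-12, -4, -10, -17, -16]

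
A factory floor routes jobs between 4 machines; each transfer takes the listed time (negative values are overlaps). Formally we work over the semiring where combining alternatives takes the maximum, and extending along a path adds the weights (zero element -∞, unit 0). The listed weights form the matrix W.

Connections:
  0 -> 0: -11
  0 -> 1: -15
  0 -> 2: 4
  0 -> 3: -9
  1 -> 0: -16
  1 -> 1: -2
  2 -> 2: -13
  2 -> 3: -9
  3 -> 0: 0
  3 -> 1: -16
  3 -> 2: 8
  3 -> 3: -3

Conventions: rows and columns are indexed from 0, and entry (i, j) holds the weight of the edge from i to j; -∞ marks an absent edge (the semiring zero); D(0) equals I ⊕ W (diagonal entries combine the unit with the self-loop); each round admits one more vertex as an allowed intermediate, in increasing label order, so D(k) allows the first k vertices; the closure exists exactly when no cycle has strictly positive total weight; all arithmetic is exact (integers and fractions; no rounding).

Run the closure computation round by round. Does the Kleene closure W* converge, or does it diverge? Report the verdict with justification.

D(0):
  [0, -15, 4, -9]
  [-16, 0, -∞, -∞]
  [-∞, -∞, 0, -9]
  [0, -16, 8, 0]
D(1):
  [0, -15, 4, -9]
  [-16, 0, -12, -25]
  [-∞, -∞, 0, -9]
  [0, -15, 8, 0]
D(2):
  [0, -15, 4, -9]
  [-16, 0, -12, -25]
  [-∞, -∞, 0, -9]
  [0, -15, 8, 0]
D(3):
  [0, -15, 4, -5]
  [-16, 0, -12, -21]
  [-∞, -∞, 0, -9]
  [0, -15, 8, 0]
D(4):
  [0, -15, 4, -5]
  [-16, 0, -12, -21]
  [-9, -24, 0, -9]
  [0, -15, 8, 0]
Key observation: every diagonal entry stays at the unit through all rounds, so no improving cycle exists.
Answer: CONVERGES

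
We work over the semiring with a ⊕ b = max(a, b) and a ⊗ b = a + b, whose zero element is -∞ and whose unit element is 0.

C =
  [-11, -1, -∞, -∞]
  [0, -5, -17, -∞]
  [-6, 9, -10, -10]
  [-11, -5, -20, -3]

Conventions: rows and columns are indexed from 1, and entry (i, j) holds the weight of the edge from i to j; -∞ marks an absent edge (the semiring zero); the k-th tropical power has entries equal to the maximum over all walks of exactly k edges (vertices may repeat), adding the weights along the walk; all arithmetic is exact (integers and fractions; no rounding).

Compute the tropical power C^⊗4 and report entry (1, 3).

C^⊗2:
  [-1, -6, -18, -∞]
  [-5, -1, -22, -27]
  [9, 4, -8, -13]
  [-5, -8, -22, -6]
C^⊗3:
  [-6, -2, -23, -28]
  [-1, -6, -18, -30]
  [4, 8, -13, -16]
  [-8, -6, -25, -9]
C^⊗4:
  [-2, -7, -19, -31]
  [-6, -2, -23, -28]
  [8, 3, -9, -19]
  [-6, -9, -23, -12]
Key observation: the optimum is the walk 1->2->1->2->3, with weight (-1) + 0 + (-1) + (-17) = -19.
Optimal value attained by: walk 1->2->1->2->3.
Answer: (C^⊗4)[1][3] = -19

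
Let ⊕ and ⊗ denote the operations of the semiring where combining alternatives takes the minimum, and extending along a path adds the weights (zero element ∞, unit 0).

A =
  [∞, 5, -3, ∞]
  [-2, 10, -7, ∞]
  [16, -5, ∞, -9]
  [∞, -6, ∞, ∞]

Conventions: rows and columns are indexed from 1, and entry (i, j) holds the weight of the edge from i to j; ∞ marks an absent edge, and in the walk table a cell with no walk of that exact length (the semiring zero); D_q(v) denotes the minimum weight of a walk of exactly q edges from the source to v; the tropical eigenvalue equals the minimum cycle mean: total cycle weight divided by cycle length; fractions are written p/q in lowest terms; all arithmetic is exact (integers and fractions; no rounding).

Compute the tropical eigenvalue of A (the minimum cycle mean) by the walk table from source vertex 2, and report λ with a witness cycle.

q=0: [∞, 0, ∞, ∞]
q=1: [-2, 10, -7, ∞]
q=2: [8, -12, -5, -16]
q=3: [-14, -22, -19, -14]
q=4: [-24, -24, -29, -28]
Optimal cycle mean attained by: cycle 2->3->4->2, total (-7) + (-9) + (-6), length 3.
Answer: λ = -22/3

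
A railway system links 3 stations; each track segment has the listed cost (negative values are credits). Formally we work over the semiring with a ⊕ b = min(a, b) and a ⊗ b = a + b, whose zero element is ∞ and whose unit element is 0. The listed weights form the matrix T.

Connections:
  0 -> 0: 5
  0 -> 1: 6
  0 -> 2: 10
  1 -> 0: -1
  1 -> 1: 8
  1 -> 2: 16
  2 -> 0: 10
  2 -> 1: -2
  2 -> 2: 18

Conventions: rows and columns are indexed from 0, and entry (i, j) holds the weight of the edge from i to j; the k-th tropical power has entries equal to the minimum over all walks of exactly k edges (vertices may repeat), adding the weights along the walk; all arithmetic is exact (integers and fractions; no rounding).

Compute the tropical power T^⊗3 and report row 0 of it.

T^⊗2:
  [5, 8, 15]
  [4, 5, 9]
  [-3, 6, 14]
T^⊗3:
  [7, 11, 15]
  [4, 7, 14]
  [2, 3, 7]
Answer: row 0 of T^⊗3 = [7, 11, 15]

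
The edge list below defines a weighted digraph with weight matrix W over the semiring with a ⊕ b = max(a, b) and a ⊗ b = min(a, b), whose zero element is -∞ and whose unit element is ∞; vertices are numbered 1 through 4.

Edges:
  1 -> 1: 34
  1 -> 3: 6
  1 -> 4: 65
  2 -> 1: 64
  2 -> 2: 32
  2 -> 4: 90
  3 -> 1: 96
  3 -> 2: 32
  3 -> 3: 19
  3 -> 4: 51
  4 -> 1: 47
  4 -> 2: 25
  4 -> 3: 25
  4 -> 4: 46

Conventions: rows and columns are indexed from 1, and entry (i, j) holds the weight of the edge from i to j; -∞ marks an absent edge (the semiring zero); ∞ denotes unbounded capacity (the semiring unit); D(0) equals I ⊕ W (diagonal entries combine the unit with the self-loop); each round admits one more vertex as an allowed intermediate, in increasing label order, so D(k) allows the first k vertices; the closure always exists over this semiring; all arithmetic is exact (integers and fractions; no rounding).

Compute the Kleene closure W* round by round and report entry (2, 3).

D(0):
  [∞, -∞, 6, 65]
  [64, ∞, -∞, 90]
  [96, 32, ∞, 51]
  [47, 25, 25, ∞]
D(1):
  [∞, -∞, 6, 65]
  [64, ∞, 6, 90]
  [96, 32, ∞, 65]
  [47, 25, 25, ∞]
D(2):
  [∞, -∞, 6, 65]
  [64, ∞, 6, 90]
  [96, 32, ∞, 65]
  [47, 25, 25, ∞]
D(3):
  [∞, 6, 6, 65]
  [64, ∞, 6, 90]
  [96, 32, ∞, 65]
  [47, 25, 25, ∞]
D(4):
  [∞, 25, 25, 65]
  [64, ∞, 25, 90]
  [96, 32, ∞, 65]
  [47, 25, 25, ∞]
Answer: W*[2][3] = 25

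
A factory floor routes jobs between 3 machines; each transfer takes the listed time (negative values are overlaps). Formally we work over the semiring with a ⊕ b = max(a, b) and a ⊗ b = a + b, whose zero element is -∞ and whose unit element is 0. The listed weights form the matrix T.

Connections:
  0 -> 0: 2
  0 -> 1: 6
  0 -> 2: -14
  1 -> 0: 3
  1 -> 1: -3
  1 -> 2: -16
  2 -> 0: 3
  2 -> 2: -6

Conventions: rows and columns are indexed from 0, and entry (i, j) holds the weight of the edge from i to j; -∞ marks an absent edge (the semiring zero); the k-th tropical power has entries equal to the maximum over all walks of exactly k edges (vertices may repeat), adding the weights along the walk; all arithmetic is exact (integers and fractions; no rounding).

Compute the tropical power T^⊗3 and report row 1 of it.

T^⊗2:
  [9, 8, -10]
  [5, 9, -11]
  [5, 9, -11]
T^⊗3:
  [11, 15, -5]
  [12, 11, -7]
  [12, 11, -7]
Answer: row 1 of T^⊗3 = [12, 11, -7]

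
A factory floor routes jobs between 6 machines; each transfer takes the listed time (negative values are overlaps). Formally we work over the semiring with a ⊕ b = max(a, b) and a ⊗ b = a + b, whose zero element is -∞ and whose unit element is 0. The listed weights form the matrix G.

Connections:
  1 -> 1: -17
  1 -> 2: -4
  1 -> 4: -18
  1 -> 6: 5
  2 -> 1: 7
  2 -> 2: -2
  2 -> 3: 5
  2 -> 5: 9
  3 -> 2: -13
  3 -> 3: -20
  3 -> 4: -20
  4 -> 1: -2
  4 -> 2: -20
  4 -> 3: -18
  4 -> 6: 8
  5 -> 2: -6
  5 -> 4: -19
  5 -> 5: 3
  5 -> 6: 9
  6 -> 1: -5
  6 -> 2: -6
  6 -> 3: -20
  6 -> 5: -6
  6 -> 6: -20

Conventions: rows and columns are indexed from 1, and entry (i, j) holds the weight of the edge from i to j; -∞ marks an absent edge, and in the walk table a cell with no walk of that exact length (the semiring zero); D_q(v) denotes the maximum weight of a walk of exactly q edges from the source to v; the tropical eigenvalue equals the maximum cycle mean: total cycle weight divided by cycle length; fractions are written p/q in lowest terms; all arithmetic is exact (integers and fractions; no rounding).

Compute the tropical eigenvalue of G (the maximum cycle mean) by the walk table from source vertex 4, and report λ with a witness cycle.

q=0: [-∞, -∞, -∞, 0, -∞, -∞]
q=1: [-2, -20, -18, -∞, -∞, 8]
q=2: [3, 2, -12, -20, 2, 3]
q=3: [9, 0, 7, -15, 11, 11]
q=4: [7, 5, 5, -8, 14, 20]
q=5: [15, 14, 10, -5, 17, 23]
q=6: [21, 17, 19, -2, 23, 26]
Optimal cycle mean attained by: cycle 2->5->6->2, total 9 + 9 + (-6), length 3.
Answer: λ = 4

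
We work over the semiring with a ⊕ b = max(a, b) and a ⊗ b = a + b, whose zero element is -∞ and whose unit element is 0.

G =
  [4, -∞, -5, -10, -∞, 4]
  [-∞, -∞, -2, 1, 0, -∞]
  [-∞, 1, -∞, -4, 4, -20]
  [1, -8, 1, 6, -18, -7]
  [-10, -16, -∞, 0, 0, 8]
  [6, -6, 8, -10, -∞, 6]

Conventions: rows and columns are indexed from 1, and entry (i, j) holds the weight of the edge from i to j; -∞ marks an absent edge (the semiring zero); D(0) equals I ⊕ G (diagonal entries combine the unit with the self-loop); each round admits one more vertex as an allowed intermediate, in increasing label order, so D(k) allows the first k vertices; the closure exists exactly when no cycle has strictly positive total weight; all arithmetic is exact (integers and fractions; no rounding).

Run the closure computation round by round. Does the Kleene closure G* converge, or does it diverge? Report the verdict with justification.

Detection: at round 0, diagonal entry (1, 1) turns strictly positive.
Key observation: the cycle 1->1 has total weight 4, which is strictly positive.
Answer: DIVERGES — positive cycle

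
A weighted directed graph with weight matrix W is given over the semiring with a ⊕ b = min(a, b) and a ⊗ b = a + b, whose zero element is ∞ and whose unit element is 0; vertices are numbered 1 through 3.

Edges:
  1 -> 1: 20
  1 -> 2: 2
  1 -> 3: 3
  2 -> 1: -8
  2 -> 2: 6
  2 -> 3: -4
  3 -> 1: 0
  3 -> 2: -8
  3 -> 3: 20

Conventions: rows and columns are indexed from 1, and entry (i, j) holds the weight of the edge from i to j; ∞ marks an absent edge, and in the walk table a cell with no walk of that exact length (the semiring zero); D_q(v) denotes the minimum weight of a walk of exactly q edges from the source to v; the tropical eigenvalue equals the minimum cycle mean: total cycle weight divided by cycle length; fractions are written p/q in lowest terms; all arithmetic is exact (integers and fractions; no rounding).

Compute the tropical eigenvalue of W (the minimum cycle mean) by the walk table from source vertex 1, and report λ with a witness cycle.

q=0: [0, ∞, ∞]
q=1: [20, 2, 3]
q=2: [-6, -5, -2]
q=3: [-13, -10, -9]
Optimal cycle mean attained by: cycle 2->3->2, total (-4) + (-8), length 2.
Answer: λ = -6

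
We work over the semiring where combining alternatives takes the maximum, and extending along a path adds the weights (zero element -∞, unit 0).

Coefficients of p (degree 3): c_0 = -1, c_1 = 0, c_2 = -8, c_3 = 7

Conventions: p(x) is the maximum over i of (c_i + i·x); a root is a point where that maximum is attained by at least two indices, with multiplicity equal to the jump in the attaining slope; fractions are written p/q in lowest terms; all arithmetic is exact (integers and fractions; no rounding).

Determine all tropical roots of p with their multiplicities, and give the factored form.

hull edge (i=0, c=-1) to (i=3, c=7): slope 8/3, span 3
Factored form: p(x) = 7 ⊗ (x ⊕ (-8/3)) ⊗ (x ⊕ (-8/3)) ⊗ (x ⊕ (-8/3))
Answer: roots = -8/3 (mult 3)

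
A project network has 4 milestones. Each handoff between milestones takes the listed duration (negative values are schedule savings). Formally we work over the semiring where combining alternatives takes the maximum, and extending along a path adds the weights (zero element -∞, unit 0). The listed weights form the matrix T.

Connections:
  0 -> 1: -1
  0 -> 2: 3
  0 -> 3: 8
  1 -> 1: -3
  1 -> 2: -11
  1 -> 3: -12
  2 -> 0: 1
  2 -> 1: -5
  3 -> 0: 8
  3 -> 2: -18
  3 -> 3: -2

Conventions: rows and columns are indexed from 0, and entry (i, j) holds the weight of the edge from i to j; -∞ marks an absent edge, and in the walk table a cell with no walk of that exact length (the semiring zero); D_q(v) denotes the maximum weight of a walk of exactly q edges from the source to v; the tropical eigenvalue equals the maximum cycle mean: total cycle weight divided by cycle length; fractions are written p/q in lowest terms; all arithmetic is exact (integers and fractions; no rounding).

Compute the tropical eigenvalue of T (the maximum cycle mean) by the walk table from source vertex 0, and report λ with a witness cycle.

q=0: [0, -∞, -∞, -∞]
q=1: [-∞, -1, 3, 8]
q=2: [16, -2, -10, 6]
q=3: [14, 15, 19, 24]
q=4: [32, 14, 17, 22]
Optimal cycle mean attained by: cycle 0->3->0, total 8 + 8, length 2.
Answer: λ = 8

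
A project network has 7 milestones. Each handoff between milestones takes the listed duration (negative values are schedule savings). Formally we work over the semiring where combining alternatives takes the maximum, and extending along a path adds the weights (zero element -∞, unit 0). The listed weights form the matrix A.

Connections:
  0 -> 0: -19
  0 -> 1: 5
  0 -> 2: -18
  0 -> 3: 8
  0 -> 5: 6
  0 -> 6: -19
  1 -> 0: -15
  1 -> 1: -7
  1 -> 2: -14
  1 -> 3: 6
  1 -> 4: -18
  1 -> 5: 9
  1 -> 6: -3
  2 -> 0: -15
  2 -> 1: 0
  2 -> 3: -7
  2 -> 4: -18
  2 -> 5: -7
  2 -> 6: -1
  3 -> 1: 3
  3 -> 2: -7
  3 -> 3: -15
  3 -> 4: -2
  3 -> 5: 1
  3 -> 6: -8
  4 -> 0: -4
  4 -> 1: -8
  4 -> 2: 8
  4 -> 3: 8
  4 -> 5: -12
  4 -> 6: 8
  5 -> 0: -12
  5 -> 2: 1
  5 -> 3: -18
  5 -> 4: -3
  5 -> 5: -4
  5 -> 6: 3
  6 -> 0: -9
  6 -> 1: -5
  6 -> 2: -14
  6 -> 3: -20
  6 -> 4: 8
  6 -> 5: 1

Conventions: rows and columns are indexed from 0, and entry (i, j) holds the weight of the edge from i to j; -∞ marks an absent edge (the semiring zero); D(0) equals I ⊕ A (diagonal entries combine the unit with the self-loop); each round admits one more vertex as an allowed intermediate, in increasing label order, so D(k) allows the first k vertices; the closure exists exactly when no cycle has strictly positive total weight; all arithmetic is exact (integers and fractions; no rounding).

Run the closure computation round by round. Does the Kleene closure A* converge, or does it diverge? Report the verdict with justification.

D(0):
  [0, 5, -18, 8, -∞, 6, -19]
  [-15, 0, -14, 6, -18, 9, -3]
  [-15, 0, 0, -7, -18, -7, -1]
  [-∞, 3, -7, 0, -2, 1, -8]
  [-4, -8, 8, 8, 0, -12, 8]
  [-12, -∞, 1, -18, -3, 0, 3]
  [-9, -5, -14, -20, 8, 1, 0]
D(1):
  [0, 5, -18, 8, -∞, 6, -19]
  [-15, 0, -14, 6, -18, 9, -3]
  [-15, 0, 0, -7, -18, -7, -1]
  [-∞, 3, -7, 0, -2, 1, -8]
  [-4, 1, 8, 8, 0, 2, 8]
  [-12, -7, 1, -4, -3, 0, 3]
  [-9, -4, -14, -1, 8, 1, 0]
Detection: at round 2, diagonal entry (3, 3) turns strictly positive.
Key observation: the cycle 3->1->3 has total weight 3 + 6, which is strictly positive.
Answer: DIVERGES — positive cycle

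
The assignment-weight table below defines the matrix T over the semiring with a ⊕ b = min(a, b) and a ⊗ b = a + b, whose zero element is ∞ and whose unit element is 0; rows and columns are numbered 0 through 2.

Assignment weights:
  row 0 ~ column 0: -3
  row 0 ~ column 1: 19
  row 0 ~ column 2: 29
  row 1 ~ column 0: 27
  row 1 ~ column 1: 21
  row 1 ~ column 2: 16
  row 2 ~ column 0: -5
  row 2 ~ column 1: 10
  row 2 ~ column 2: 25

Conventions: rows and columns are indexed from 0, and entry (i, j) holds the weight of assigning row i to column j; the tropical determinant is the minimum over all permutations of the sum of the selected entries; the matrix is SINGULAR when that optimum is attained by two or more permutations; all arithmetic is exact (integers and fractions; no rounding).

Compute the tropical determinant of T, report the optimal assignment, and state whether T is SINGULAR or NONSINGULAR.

σ = (0, 1, 2): (-3) + 21 + 25 = 43
σ = (0, 2, 1): (-3) + 16 + 10 = 23
σ = (1, 0, 2): 19 + 27 + 25 = 71
σ = (1, 2, 0): 19 + 16 + (-5) = 30
σ = (2, 0, 1): 29 + 27 + 10 = 66
σ = (2, 1, 0): 29 + 21 + (-5) = 45
Optimal value attained by: σ = (0, 2, 1).
Answer: det⊕(T) = 23; verdict: NONSINGULAR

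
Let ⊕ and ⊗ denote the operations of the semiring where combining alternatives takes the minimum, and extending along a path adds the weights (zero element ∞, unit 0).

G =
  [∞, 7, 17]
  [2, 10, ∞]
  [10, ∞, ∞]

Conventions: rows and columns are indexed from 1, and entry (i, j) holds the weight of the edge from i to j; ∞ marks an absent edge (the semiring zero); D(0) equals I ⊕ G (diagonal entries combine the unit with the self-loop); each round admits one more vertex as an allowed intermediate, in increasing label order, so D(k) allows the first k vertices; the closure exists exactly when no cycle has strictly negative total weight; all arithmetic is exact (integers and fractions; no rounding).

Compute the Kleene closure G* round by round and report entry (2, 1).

D(0):
  [0, 7, 17]
  [2, 0, ∞]
  [10, ∞, 0]
D(1):
  [0, 7, 17]
  [2, 0, 19]
  [10, 17, 0]
D(2):
  [0, 7, 17]
  [2, 0, 19]
  [10, 17, 0]
D(3):
  [0, 7, 17]
  [2, 0, 19]
  [10, 17, 0]
Answer: G*[2][1] = 2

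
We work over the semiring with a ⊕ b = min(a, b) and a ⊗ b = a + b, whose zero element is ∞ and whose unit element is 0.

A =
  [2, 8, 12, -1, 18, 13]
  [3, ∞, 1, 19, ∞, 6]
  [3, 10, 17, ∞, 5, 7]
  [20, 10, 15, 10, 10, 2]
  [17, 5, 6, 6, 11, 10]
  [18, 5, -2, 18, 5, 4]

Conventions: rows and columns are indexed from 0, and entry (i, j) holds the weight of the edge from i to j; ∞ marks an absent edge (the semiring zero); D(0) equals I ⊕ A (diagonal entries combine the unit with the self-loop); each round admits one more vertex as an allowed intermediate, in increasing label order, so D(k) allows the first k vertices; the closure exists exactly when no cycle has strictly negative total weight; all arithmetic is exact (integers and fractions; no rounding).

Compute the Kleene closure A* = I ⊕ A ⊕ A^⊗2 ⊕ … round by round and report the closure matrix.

D(0):
  [0, 8, 12, -1, 18, 13]
  [3, 0, 1, 19, ∞, 6]
  [3, 10, 0, ∞, 5, 7]
  [20, 10, 15, 0, 10, 2]
  [17, 5, 6, 6, 0, 10]
  [18, 5, -2, 18, 5, 0]
D(1):
  [0, 8, 12, -1, 18, 13]
  [3, 0, 1, 2, 21, 6]
  [3, 10, 0, 2, 5, 7]
  [20, 10, 15, 0, 10, 2]
  [17, 5, 6, 6, 0, 10]
  [18, 5, -2, 17, 5, 0]
D(2):
  [0, 8, 9, -1, 18, 13]
  [3, 0, 1, 2, 21, 6]
  [3, 10, 0, 2, 5, 7]
  [13, 10, 11, 0, 10, 2]
  [8, 5, 6, 6, 0, 10]
  [8, 5, -2, 7, 5, 0]
D(3):
  [0, 8, 9, -1, 14, 13]
  [3, 0, 1, 2, 6, 6]
  [3, 10, 0, 2, 5, 7]
  [13, 10, 11, 0, 10, 2]
  [8, 5, 6, 6, 0, 10]
  [1, 5, -2, 0, 3, 0]
D(4):
  [0, 8, 9, -1, 9, 1]
  [3, 0, 1, 2, 6, 4]
  [3, 10, 0, 2, 5, 4]
  [13, 10, 11, 0, 10, 2]
  [8, 5, 6, 6, 0, 8]
  [1, 5, -2, 0, 3, 0]
D(5):
  [0, 8, 9, -1, 9, 1]
  [3, 0, 1, 2, 6, 4]
  [3, 10, 0, 2, 5, 4]
  [13, 10, 11, 0, 10, 2]
  [8, 5, 6, 6, 0, 8]
  [1, 5, -2, 0, 3, 0]
D(6):
  [0, 6, -1, -1, 4, 1]
  [3, 0, 1, 2, 6, 4]
  [3, 9, 0, 2, 5, 4]
  [3, 7, 0, 0, 5, 2]
  [8, 5, 6, 6, 0, 8]
  [1, 5, -2, 0, 3, 0]
Answer: A* = [[0, 6, -1, -1, 4, 1], [3, 0, 1, 2, 6, 4], [3, 9, 0, 2, 5, 4], [3, 7, 0, 0, 5, 2], [8, 5, 6, 6, 0, 8], [1, 5, -2, 0, 3, 0]]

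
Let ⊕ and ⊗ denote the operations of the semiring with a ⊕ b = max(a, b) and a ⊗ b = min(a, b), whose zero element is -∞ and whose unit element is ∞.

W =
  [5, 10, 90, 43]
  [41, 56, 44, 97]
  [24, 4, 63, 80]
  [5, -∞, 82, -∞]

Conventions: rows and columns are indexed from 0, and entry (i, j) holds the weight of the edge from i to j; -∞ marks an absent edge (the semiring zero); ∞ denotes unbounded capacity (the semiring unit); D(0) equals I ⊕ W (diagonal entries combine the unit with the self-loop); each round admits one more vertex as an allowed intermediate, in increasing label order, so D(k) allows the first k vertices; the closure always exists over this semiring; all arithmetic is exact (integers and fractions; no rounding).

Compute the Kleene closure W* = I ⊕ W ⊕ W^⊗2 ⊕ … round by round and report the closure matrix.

D(0):
  [∞, 10, 90, 43]
  [41, ∞, 44, 97]
  [24, 4, ∞, 80]
  [5, -∞, 82, ∞]
D(1):
  [∞, 10, 90, 43]
  [41, ∞, 44, 97]
  [24, 10, ∞, 80]
  [5, 5, 82, ∞]
D(2):
  [∞, 10, 90, 43]
  [41, ∞, 44, 97]
  [24, 10, ∞, 80]
  [5, 5, 82, ∞]
D(3):
  [∞, 10, 90, 80]
  [41, ∞, 44, 97]
  [24, 10, ∞, 80]
  [24, 10, 82, ∞]
D(4):
  [∞, 10, 90, 80]
  [41, ∞, 82, 97]
  [24, 10, ∞, 80]
  [24, 10, 82, ∞]
Answer: W* = [[∞, 10, 90, 80], [41, ∞, 82, 97], [24, 10, ∞, 80], [24, 10, 82, ∞]]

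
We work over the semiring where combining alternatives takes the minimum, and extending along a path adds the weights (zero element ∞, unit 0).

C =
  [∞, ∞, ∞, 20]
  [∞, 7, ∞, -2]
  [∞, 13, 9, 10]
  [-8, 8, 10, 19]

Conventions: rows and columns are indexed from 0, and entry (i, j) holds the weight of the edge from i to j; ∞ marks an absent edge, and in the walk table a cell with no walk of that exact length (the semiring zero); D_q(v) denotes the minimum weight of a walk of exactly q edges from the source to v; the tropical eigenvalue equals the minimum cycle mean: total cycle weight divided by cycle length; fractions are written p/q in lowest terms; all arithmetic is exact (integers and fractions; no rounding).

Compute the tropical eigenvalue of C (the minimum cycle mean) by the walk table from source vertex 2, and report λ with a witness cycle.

q=0: [∞, ∞, 0, ∞]
q=1: [∞, 13, 9, 10]
q=2: [2, 18, 18, 11]
q=3: [3, 19, 21, 16]
q=4: [8, 24, 26, 17]
Optimal cycle mean attained by: cycle 1->3->1, total (-2) + 8, length 2.
Answer: λ = 3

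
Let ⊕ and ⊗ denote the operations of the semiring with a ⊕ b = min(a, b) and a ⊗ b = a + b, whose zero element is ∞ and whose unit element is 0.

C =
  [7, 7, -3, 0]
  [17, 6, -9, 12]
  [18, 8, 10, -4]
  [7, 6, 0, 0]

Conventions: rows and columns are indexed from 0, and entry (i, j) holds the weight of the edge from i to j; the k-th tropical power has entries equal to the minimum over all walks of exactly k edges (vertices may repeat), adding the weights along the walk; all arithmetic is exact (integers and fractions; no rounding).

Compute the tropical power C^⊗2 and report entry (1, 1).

C^⊗2:
  [7, 5, -2, -7]
  [9, -1, -3, -13]
  [3, 2, -4, -4]
  [7, 6, -3, -4]
Key observation: the optimum is the walk 1->2->1, with weight (-9) + 8 = -1.
Optimal value attained by: walk 1->2->1.
Answer: (C^⊗2)[1][1] = -1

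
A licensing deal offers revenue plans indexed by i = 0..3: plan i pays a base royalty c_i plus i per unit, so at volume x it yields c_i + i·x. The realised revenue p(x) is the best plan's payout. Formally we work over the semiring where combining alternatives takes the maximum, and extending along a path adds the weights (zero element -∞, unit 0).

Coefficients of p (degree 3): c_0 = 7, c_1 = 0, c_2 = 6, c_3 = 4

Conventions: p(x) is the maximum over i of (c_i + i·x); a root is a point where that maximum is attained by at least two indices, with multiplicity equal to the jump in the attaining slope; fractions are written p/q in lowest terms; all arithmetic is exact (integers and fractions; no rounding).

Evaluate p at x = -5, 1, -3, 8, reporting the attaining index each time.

p(-5) = max(7+0·(-5)=7, 0+1·(-5)=-5, 6+2·(-5)=-4, 4+3·(-5)=-11) = 7 (attained by i=0)
p(1) = max(7+0·1=7, 0+1·1=1, 6+2·1=8, 4+3·1=7) = 8 (attained by i=2)
p(-3) = max(7+0·(-3)=7, 0+1·(-3)=-3, 6+2·(-3)=0, 4+3·(-3)=-5) = 7 (attained by i=0)
p(8) = max(7+0·8=7, 0+1·8=8, 6+2·8=22, 4+3·8=28) = 28 (attained by i=3)
Answer: p(-5) = 7; p(1) = 8; p(-3) = 7; p(8) = 28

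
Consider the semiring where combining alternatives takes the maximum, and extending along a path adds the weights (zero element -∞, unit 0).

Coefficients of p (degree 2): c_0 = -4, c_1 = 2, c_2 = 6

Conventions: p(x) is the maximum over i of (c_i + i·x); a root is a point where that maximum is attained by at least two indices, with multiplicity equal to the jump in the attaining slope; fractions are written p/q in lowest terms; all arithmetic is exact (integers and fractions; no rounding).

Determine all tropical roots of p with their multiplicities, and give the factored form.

hull edge (i=0, c=-4) to (i=1, c=2): slope 6, span 1
hull edge (i=1, c=2) to (i=2, c=6): slope 4, span 1
Factored form: p(x) = 6 ⊗ (x ⊕ (-6)) ⊗ (x ⊕ (-4))
Answer: roots = -6 (mult 1), -4 (mult 1)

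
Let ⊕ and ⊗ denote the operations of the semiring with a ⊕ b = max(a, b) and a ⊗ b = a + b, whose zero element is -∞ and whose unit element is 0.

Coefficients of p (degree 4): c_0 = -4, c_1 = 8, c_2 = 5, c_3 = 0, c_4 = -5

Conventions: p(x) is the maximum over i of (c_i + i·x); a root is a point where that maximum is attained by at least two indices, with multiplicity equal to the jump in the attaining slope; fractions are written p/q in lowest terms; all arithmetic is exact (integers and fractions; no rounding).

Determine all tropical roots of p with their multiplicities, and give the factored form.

hull edge (i=0, c=-4) to (i=1, c=8): slope 12, span 1
hull edge (i=1, c=8) to (i=2, c=5): slope -3, span 1
hull edge (i=2, c=5) to (i=4, c=-5): slope -5, span 2
Factored form: p(x) = -5 ⊗ (x ⊕ (-12)) ⊗ (x ⊕ 3) ⊗ (x ⊕ 5) ⊗ (x ⊕ 5)
Answer: roots = -12 (mult 1), 3 (mult 1), 5 (mult 2)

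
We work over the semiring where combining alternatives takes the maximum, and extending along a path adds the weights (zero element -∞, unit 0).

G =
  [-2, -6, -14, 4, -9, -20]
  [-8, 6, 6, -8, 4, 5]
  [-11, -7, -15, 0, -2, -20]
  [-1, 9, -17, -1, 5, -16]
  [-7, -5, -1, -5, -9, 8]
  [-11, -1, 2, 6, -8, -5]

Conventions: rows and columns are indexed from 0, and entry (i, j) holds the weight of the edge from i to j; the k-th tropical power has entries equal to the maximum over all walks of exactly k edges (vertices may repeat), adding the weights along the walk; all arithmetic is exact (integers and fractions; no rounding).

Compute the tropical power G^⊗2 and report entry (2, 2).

G^⊗2:
  [3, 13, 0, 3, 9, -1]
  [-2, 12, 12, 11, 10, 12]
  [-1, 9, -1, -1, 5, 6]
  [1, 15, 15, 3, 13, 14]
  [-3, 7, 10, 14, 0, 3]
  [5, 15, 5, 5, 11, 4]
Key observation: the optimum is the walk 2->1->2, with weight (-7) + 6 = -1.
Optimal value attained by: walk 2->1->2.
Answer: (G^⊗2)[2][2] = -1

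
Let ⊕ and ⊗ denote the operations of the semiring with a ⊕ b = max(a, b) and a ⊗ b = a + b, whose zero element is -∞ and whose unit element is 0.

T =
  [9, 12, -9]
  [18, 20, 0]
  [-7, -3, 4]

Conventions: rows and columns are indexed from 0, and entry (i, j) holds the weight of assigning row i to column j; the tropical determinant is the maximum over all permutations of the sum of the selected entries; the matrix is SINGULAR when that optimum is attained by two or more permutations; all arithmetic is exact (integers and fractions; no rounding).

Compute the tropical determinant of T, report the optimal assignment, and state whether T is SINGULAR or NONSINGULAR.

σ = (0, 1, 2): 9 + 20 + 4 = 33
σ = (0, 2, 1): 9 + 0 + (-3) = 6
σ = (1, 0, 2): 12 + 18 + 4 = 34
σ = (1, 2, 0): 12 + 0 + (-7) = 5
σ = (2, 0, 1): (-9) + 18 + (-3) = 6
σ = (2, 1, 0): (-9) + 20 + (-7) = 4
Optimal value attained by: σ = (1, 0, 2).
Answer: det⊕(T) = 34; verdict: NONSINGULAR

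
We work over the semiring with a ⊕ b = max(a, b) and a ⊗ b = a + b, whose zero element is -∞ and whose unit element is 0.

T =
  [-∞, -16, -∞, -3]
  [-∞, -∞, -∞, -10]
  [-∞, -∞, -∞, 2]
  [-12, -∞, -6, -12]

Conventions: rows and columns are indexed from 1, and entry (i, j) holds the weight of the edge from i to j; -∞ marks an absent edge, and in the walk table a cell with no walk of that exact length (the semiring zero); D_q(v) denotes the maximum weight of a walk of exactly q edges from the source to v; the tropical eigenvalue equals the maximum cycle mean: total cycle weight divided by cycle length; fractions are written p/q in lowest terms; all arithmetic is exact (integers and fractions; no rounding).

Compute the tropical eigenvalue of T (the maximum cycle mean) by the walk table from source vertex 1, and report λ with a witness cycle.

q=0: [0, -∞, -∞, -∞]
q=1: [-∞, -16, -∞, -3]
q=2: [-15, -∞, -9, -15]
q=3: [-27, -31, -21, -7]
q=4: [-19, -43, -13, -19]
Optimal cycle mean attained by: cycle 3->4->3, total 2 + (-6), length 2.
Answer: λ = -2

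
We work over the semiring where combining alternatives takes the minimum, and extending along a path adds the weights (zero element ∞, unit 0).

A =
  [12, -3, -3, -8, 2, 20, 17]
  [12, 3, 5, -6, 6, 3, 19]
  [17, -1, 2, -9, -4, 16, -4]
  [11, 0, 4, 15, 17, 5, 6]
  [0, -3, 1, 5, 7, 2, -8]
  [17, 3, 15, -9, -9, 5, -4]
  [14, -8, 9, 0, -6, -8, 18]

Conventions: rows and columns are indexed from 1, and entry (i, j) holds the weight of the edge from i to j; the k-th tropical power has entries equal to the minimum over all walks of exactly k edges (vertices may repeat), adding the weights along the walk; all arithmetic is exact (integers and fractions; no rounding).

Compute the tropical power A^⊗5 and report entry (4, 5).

A^⊗2:
  [2, -8, -4, -12, -7, -3, -7]
  [5, -6, -2, -6, -6, -1, -2]
  [-4, -12, -5, -7, -10, -12, -12]
  [12, -2, 5, -6, -4, -2, 0]
  [6, -16, -3, -9, -14, -16, -3]
  [-9, -12, -8, -4, -10, -12, -17]
  [-6, -9, -5, -17, -17, -5, -14]
A^⊗3:
  [-7, -15, -8, -14, -13, -15, -15]
  [-6, -10, -5, -12, -10, -10, -14]
  [-10, -20, -9, -21, -21, -20, -18]
  [-4, -8, -3, -11, -11, -8, -12]
  [-14, -17, -13, -25, -25, -13, -22]
  [-10, -25, -12, -21, -23, -25, -18]
  [-17, -22, -16, -15, -20, -22, -25]
A^⊗4:
  [-13, -23, -12, -24, -24, -23, -21]
  [-10, -22, -9, -19, -20, -22, -18]
  [-21, -26, -20, -29, -29, -26, -29]
  [-11, -20, -10, -17, -18, -20, -19]
  [-25, -30, -24, -23, -28, -30, -33]
  [-23, -26, -22, -34, -34, -26, -31]
  [-20, -33, -20, -31, -31, -33, -28]
A^⊗5:
  [-24, -29, -23, -32, -32, -29, -32]
  [-20, -26, -19, -31, -31, -26, -28]
  [-29, -37, -28, -35, -35, -37, -37]
  [-18, -27, -17, -29, -29, -27, -26]
  [-28, -41, -28, -39, -39, -41, -36]
  [-34, -39, -33, -35, -37, -39, -42]
  [-31, -36, -30, -42, -42, -36, -39]
Key observation: the optimum is the walk 4->6->5->7->6->5, with weight 5 + (-9) + (-8) + (-8) + (-9) = -29.
Optimal value attained by: walk 4->6->5->7->6->5.
Answer: (A^⊗5)[4][5] = -29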